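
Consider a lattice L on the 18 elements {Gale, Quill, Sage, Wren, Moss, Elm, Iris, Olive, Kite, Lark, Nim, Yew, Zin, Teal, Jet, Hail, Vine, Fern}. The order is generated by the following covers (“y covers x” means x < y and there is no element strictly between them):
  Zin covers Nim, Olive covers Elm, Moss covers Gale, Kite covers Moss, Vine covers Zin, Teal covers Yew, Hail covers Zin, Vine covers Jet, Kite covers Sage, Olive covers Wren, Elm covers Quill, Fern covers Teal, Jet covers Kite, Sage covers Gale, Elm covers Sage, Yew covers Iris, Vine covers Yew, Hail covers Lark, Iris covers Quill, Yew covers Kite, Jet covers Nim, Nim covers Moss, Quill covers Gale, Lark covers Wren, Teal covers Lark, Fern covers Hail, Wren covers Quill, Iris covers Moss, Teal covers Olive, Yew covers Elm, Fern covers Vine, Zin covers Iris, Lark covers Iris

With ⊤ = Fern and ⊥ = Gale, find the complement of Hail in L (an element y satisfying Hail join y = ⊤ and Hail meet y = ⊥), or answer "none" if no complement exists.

Need y with Hail ∨ y = Fern and Hail ∧ y = Gale.
Checking each element gives: Sage.

Sage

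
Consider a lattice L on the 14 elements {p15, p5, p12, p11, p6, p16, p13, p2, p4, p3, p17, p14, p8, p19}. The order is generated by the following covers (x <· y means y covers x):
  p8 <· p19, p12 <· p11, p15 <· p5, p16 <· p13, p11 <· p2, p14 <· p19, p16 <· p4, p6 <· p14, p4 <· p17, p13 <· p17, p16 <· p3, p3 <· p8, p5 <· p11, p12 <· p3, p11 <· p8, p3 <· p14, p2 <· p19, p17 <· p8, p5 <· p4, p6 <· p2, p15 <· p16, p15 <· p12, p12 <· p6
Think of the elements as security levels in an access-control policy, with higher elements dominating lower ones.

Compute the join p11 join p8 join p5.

p8

Common upper bounds of {p11, p8, p5}: p19, p8.
The least among these is p8.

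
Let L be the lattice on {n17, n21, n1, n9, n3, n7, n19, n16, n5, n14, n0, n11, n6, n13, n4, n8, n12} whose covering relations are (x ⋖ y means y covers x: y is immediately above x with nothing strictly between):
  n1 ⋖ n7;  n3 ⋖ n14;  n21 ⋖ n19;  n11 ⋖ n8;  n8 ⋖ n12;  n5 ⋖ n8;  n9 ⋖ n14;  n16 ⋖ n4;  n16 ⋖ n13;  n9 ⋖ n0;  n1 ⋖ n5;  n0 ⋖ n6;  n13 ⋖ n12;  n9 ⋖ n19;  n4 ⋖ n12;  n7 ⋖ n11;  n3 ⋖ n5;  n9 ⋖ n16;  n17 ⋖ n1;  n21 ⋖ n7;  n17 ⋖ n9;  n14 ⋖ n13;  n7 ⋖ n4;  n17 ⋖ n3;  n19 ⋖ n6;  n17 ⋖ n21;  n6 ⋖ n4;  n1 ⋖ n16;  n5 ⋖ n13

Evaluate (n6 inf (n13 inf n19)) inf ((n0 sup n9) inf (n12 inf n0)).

n13 ∧ n19 = n9
n6 ∧ n9 = n9
n0 ∨ n9 = n0
n12 ∧ n0 = n0
n0 ∧ n0 = n0
n9 ∧ n0 = n9

n9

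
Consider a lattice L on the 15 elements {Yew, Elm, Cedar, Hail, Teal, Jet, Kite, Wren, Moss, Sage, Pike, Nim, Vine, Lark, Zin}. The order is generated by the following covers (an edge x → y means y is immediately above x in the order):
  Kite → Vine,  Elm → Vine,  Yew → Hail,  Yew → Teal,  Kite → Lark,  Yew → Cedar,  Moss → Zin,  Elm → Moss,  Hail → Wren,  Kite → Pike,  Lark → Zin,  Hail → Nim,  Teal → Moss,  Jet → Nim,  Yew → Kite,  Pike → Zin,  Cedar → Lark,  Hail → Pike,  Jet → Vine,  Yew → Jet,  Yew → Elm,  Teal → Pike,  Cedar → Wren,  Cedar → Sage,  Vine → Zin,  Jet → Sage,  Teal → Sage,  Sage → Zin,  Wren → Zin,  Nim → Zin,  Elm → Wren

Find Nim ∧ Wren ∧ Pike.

Hail

Common lower bounds of {Nim, Wren, Pike}: Hail, Yew.
The greatest among these is Hail.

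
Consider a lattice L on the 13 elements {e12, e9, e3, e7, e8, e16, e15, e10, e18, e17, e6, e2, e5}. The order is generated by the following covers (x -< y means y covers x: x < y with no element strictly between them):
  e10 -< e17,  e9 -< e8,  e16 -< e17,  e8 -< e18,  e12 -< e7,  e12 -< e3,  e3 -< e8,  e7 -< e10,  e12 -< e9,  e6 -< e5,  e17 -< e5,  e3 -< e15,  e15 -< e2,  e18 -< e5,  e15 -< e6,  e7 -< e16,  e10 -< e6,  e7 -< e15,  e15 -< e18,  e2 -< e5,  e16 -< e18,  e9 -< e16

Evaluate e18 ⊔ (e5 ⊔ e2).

e5 ∨ e2 = e5
e18 ∨ e5 = e5

e5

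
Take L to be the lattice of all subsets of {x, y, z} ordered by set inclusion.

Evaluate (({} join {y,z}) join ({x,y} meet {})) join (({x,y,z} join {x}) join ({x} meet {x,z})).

{} ∨ {y,z} = {y,z}
{x,y} ∧ {} = {}
{y,z} ∨ {} = {y,z}
{x,y,z} ∨ {x} = {x,y,z}
{x} ∧ {x,z} = {x}
{x,y,z} ∨ {x} = {x,y,z}
{y,z} ∨ {x,y,z} = {x,y,z}

{x,y,z}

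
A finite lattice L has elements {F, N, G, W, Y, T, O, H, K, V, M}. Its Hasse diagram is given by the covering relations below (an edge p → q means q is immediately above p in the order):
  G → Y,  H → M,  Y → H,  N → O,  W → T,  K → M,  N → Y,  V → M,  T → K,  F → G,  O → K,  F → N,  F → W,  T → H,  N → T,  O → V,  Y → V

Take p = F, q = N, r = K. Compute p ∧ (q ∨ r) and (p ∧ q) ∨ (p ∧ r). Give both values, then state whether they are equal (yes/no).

F; F; yes

q ∨ r = K, so p ∧ (q ∨ r) = F ∧ K = F.
p ∧ q = F and p ∧ r = F, so (p ∧ q) ∨ (p ∧ r) = F ∨ F = F.
Equal: yes.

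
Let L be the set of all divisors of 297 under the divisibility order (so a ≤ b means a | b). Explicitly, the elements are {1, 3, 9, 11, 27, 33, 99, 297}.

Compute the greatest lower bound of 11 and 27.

Common lower bounds of {11, 27}: 1.
The greatest among these is 1.

1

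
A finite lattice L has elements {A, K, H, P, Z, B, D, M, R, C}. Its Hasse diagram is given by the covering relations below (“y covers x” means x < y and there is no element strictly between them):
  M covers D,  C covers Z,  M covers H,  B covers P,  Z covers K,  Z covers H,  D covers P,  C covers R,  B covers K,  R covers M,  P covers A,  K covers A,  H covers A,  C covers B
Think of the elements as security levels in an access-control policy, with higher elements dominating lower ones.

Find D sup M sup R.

R

Common upper bounds of {D, M, R}: C, R.
The least among these is R.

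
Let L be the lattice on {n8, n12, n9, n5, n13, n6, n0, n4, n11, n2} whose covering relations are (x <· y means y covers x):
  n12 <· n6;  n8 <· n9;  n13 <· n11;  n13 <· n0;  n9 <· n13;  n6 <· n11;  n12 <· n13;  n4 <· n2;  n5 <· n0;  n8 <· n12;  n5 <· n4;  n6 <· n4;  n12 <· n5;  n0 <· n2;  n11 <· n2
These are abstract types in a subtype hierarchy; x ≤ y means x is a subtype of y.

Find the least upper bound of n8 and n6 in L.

Common upper bounds of {n8, n6}: n11, n2, n4, n6.
The least among these is n6.

n6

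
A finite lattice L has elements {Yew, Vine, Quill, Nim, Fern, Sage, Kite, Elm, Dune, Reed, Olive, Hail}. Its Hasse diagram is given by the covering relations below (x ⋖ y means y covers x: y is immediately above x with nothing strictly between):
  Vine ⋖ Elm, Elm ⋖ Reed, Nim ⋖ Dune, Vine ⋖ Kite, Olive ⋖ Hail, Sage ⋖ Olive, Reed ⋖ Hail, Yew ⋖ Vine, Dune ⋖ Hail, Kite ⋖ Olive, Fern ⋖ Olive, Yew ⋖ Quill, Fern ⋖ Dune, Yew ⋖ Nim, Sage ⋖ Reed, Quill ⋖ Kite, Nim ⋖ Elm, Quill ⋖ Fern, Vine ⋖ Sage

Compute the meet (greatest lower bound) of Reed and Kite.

Common lower bounds of {Reed, Kite}: Vine, Yew.
The greatest among these is Vine.

Vine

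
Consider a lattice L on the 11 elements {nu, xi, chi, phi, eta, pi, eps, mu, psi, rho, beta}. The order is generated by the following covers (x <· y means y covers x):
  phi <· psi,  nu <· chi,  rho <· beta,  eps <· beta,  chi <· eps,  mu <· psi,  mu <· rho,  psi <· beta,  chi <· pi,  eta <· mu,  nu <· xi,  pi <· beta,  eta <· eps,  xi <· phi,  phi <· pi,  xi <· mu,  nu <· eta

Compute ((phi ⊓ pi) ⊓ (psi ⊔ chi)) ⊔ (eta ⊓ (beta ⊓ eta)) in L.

phi ∧ pi = phi
psi ∨ chi = beta
phi ∧ beta = phi
beta ∧ eta = eta
eta ∧ eta = eta
phi ∨ eta = psi

psi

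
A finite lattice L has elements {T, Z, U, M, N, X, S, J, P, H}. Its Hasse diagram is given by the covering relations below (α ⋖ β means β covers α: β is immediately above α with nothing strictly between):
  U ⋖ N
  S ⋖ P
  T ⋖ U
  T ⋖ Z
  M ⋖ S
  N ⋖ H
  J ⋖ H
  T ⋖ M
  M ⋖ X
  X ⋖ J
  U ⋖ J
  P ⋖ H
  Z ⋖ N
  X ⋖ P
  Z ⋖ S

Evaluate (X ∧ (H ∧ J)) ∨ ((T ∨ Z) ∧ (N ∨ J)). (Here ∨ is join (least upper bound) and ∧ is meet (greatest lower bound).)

H ∧ J = J
X ∧ J = X
T ∨ Z = Z
N ∨ J = H
Z ∧ H = Z
X ∨ Z = P

P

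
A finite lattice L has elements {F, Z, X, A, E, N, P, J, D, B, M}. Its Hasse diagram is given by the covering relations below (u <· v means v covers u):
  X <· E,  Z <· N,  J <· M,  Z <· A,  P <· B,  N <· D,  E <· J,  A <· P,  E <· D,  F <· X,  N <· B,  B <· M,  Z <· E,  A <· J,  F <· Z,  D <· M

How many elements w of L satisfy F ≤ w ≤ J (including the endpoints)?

6

The interval [F, J] = {A, E, F, J, X, Z}, which has 6 elements.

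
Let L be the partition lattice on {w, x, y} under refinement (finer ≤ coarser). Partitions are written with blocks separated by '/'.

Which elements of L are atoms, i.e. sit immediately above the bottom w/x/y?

w/xy, wx/y, wy/x

The atoms are exactly the elements that cover w/x/y: w/xy, wx/y, wy/x.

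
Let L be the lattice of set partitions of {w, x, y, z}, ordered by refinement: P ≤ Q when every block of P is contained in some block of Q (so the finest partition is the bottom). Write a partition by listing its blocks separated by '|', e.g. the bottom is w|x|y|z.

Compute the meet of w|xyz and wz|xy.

w|xy|z

Common lower bounds of {w|xyz, wz|xy}: w|xy|z, w|x|y|z.
The greatest among these is w|xy|z.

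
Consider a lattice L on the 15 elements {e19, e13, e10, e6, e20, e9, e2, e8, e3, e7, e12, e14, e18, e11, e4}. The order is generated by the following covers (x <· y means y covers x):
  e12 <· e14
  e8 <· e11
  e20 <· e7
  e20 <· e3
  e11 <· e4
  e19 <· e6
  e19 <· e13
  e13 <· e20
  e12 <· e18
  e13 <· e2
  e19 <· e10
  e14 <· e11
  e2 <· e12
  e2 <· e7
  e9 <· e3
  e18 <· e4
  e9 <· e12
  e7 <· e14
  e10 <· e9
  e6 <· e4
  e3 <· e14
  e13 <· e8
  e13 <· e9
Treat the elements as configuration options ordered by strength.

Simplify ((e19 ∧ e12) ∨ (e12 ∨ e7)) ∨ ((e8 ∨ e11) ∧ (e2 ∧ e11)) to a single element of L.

e14

e19 ∧ e12 = e19
e12 ∨ e7 = e14
e19 ∨ e14 = e14
e8 ∨ e11 = e11
e2 ∧ e11 = e2
e11 ∧ e2 = e2
e14 ∨ e2 = e14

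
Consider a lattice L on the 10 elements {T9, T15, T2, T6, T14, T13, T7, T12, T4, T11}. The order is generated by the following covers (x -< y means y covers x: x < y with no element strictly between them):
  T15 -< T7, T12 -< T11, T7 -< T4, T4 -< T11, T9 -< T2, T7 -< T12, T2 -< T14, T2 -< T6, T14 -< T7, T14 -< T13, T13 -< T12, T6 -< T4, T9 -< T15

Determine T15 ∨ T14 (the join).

Common upper bounds of {T15, T14}: T11, T12, T4, T7.
The least among these is T7.

T7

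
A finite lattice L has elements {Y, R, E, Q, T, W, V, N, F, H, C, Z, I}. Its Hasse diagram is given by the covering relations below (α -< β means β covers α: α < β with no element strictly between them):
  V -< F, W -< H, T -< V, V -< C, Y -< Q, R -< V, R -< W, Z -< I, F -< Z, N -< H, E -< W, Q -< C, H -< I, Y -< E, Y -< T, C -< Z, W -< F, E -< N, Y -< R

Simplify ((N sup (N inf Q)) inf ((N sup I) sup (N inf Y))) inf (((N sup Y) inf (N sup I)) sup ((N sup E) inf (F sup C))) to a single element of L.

N

N ∧ Q = Y
N ∨ Y = N
N ∨ I = I
N ∧ Y = Y
I ∨ Y = I
N ∧ I = N
N ∨ Y = N
N ∨ I = I
N ∧ I = N
N ∨ E = N
F ∨ C = Z
N ∧ Z = E
N ∨ E = N
N ∧ N = N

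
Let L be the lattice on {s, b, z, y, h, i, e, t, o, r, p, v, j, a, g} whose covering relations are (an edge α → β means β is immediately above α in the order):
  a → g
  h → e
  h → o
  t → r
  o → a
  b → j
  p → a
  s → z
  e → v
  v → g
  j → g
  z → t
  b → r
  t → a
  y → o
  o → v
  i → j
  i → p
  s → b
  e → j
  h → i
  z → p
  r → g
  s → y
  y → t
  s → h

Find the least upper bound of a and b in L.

Common upper bounds of {a, b}: g.
The least among these is g.

g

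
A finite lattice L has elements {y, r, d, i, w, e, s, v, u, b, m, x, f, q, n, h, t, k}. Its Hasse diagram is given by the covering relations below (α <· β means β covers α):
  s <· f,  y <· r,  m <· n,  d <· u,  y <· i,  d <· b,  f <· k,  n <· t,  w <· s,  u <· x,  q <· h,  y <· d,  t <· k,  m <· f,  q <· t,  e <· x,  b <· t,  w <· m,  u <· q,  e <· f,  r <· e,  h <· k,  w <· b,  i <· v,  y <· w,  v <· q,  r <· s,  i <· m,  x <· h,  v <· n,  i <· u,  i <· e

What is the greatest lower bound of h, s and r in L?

r

Common lower bounds of {h, s, r}: r, y.
The greatest among these is r.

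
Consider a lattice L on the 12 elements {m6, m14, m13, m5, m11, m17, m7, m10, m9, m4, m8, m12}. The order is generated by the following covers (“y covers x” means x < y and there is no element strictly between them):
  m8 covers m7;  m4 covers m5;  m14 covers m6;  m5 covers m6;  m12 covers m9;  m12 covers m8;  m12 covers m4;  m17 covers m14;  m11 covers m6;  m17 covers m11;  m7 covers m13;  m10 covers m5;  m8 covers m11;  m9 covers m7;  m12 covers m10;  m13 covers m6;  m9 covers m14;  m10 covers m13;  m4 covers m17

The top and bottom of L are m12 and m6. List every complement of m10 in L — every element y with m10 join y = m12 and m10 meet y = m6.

m11, m14, m17

Need y with m10 ∨ y = m12 and m10 ∧ y = m6.
Checking each element gives: m11, m14, m17.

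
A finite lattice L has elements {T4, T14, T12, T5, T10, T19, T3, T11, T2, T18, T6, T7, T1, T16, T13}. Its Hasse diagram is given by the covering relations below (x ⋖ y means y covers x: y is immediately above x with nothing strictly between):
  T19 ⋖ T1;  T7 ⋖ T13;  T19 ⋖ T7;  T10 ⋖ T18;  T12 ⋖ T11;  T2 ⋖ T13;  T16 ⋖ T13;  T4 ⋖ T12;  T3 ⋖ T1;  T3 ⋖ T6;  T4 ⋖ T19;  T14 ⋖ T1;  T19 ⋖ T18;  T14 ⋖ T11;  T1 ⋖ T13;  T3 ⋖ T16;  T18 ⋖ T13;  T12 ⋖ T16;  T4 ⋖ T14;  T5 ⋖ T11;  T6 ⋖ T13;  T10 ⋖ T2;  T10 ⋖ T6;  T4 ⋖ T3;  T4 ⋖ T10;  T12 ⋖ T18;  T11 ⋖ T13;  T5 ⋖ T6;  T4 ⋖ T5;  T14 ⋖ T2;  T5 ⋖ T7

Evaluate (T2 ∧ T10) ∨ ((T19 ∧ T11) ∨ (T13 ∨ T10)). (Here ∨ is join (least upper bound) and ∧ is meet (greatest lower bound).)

T13

T2 ∧ T10 = T10
T19 ∧ T11 = T4
T13 ∨ T10 = T13
T4 ∨ T13 = T13
T10 ∨ T13 = T13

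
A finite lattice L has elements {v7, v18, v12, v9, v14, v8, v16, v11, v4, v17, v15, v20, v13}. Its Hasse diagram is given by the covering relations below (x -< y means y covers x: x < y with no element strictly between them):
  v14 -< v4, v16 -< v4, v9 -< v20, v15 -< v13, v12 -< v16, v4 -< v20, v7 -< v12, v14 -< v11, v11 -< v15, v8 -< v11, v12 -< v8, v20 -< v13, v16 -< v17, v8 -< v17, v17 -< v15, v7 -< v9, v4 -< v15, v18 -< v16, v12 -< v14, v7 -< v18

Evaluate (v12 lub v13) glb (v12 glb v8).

v12

v12 ∨ v13 = v13
v12 ∧ v8 = v12
v13 ∧ v12 = v12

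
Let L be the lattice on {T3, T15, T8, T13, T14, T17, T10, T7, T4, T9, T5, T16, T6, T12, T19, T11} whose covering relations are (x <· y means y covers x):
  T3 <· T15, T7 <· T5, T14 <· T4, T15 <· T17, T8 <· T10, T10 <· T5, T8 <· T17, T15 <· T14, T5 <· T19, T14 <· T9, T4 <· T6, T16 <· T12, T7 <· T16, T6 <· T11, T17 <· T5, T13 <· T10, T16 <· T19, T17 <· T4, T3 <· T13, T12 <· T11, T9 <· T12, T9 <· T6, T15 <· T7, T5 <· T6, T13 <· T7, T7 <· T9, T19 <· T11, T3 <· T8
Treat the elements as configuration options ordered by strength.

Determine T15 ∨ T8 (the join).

T17

Common upper bounds of {T15, T8}: T11, T17, T19, T4, T5, T6.
The least among these is T17.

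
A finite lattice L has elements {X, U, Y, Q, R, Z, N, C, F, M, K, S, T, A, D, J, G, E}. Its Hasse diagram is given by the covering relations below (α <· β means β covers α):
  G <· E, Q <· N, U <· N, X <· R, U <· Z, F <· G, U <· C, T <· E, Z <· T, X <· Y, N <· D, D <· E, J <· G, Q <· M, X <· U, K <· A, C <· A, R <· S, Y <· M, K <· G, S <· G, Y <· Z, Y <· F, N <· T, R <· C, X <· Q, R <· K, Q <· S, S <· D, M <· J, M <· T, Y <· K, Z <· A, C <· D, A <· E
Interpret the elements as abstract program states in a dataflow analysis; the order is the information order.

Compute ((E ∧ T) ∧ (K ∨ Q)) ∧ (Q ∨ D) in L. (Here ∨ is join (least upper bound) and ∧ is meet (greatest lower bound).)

E ∧ T = T
K ∨ Q = G
T ∧ G = M
Q ∨ D = D
M ∧ D = Q

Q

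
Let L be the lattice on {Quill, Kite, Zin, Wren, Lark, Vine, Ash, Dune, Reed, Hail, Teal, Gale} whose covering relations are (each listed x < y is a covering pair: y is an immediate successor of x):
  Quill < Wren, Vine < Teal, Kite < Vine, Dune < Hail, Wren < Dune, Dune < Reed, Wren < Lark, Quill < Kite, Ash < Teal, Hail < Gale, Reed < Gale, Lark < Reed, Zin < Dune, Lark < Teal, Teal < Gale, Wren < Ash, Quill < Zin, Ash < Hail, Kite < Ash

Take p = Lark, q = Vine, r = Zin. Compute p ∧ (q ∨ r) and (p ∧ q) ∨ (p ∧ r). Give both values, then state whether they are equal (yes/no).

q ∨ r = Gale, so p ∧ (q ∨ r) = Lark ∧ Gale = Lark.
p ∧ q = Quill and p ∧ r = Quill, so (p ∧ q) ∨ (p ∧ r) = Quill ∨ Quill = Quill.
Equal: no.

Lark; Quill; no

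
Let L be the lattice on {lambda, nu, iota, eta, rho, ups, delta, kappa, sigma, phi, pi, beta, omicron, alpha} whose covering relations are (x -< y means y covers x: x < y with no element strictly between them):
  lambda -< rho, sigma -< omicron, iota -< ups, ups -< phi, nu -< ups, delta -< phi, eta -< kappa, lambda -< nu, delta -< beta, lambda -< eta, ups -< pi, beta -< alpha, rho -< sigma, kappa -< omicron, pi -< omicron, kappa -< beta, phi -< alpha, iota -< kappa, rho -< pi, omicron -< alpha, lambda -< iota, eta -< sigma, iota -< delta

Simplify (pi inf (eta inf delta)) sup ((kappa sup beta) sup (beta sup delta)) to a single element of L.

eta ∧ delta = lambda
pi ∧ lambda = lambda
kappa ∨ beta = beta
beta ∨ delta = beta
beta ∨ beta = beta
lambda ∨ beta = beta

beta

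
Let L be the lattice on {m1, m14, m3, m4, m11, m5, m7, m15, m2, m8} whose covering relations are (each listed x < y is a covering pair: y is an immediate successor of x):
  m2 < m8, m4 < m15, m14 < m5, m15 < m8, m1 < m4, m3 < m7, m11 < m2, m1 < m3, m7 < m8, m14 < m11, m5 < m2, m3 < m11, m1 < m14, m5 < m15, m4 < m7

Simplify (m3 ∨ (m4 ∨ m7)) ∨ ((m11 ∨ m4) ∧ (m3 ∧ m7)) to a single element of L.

m4 ∨ m7 = m7
m3 ∨ m7 = m7
m11 ∨ m4 = m8
m3 ∧ m7 = m3
m8 ∧ m3 = m3
m7 ∨ m3 = m7

m7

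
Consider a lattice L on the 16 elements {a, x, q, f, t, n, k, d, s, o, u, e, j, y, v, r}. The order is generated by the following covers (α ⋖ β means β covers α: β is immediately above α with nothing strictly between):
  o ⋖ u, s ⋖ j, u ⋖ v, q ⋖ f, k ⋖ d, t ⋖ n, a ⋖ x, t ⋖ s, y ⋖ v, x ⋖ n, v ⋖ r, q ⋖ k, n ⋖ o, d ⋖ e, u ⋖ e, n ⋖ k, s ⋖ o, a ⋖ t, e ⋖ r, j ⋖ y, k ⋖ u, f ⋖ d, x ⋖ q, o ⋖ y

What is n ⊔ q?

Common upper bounds of {n, q}: d, e, k, r, u, v.
The least among these is k.

k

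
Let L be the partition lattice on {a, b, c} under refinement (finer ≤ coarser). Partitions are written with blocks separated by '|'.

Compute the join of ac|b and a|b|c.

ac|b

The join of ac|b and a|b|c merges any blocks that overlap across the partitions, giving ac|b.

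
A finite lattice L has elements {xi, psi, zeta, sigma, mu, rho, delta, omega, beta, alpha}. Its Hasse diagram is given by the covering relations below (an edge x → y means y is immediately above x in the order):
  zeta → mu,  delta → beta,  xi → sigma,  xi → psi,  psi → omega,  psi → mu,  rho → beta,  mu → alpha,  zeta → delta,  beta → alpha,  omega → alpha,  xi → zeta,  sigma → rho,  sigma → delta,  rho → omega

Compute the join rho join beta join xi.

Common upper bounds of {rho, beta, xi}: alpha, beta.
The least among these is beta.

beta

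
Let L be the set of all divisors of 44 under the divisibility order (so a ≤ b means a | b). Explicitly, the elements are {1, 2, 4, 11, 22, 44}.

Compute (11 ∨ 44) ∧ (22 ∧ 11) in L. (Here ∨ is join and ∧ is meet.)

11 ∨ 44 = 44
22 ∧ 11 = 11
44 ∧ 11 = 11

11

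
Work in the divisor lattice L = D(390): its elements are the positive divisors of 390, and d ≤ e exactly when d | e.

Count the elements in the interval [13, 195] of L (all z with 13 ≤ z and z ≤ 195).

4

The interval [13, 195] = {13, 195, 39, 65}, which has 4 elements.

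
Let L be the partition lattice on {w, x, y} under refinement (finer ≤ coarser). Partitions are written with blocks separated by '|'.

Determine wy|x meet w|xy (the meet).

Common lower bounds of {wy|x, w|xy}: w|x|y.
The greatest among these is w|x|y.

w|x|y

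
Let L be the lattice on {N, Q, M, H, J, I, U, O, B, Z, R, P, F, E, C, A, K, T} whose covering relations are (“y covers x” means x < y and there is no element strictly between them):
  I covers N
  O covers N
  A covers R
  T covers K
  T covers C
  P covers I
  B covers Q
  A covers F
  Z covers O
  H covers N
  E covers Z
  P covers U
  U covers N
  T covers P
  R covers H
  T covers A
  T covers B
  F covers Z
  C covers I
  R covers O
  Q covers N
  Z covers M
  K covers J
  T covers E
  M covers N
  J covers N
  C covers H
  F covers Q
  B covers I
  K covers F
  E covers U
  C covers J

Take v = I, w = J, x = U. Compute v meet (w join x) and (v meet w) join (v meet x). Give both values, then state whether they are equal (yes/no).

I; N; no

w join x = T, so v meet (w join x) = I meet T = I.
v meet w = N and v meet x = N, so (v meet w) join (v meet x) = N join N = N.
Equal: no.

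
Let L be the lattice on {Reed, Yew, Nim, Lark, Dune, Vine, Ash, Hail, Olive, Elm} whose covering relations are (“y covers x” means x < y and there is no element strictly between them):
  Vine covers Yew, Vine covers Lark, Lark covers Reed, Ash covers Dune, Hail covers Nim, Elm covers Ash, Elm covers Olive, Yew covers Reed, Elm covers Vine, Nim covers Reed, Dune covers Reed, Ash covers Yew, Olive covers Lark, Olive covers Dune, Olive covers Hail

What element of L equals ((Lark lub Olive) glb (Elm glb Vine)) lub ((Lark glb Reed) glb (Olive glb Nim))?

Lark

Lark ∨ Olive = Olive
Elm ∧ Vine = Vine
Olive ∧ Vine = Lark
Lark ∧ Reed = Reed
Olive ∧ Nim = Nim
Reed ∧ Nim = Reed
Lark ∨ Reed = Lark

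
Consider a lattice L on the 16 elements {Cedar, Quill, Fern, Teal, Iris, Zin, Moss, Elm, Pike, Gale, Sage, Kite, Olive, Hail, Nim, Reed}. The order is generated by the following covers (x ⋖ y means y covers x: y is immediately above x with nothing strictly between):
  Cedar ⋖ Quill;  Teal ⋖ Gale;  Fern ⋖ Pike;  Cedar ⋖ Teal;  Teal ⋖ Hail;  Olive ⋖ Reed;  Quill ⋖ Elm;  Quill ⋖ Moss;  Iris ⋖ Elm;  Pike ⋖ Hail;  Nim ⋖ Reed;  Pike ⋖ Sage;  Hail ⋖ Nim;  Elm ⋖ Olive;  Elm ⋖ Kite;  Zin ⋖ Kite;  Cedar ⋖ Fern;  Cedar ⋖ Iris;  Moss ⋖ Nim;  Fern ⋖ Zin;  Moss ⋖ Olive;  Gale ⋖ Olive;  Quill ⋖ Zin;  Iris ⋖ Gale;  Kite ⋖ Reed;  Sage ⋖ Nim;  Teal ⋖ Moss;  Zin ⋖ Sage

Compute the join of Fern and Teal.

Hail

Common upper bounds of {Fern, Teal}: Hail, Nim, Reed.
The least among these is Hail.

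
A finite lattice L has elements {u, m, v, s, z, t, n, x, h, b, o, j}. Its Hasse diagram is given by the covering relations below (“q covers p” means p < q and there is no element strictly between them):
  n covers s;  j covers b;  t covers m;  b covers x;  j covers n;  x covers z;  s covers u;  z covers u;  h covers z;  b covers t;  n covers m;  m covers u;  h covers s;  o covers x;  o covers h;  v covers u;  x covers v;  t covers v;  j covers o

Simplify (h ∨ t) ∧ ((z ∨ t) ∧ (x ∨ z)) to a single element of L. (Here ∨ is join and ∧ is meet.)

h ∨ t = j
z ∨ t = b
x ∨ z = x
b ∧ x = x
j ∧ x = x

x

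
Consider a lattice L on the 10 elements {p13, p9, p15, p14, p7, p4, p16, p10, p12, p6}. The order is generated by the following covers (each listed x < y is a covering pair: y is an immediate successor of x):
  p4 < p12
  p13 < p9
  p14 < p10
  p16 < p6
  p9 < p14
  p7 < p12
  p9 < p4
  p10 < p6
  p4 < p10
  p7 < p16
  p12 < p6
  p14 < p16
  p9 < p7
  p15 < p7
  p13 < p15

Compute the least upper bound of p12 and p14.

p6

Common upper bounds of {p12, p14}: p6.
The least among these is p6.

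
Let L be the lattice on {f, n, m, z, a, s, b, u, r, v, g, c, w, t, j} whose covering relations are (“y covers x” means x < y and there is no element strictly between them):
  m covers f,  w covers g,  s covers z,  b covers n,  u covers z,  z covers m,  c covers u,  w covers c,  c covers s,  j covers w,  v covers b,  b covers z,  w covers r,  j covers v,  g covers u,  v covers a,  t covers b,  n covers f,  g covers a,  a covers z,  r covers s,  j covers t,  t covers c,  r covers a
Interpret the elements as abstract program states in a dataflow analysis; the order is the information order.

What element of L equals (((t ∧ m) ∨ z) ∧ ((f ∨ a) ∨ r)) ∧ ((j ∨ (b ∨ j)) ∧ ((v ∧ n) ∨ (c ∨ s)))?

z

t ∧ m = m
m ∨ z = z
f ∨ a = a
a ∨ r = r
z ∧ r = z
b ∨ j = j
j ∨ j = j
v ∧ n = n
c ∨ s = c
n ∨ c = t
j ∧ t = t
z ∧ t = z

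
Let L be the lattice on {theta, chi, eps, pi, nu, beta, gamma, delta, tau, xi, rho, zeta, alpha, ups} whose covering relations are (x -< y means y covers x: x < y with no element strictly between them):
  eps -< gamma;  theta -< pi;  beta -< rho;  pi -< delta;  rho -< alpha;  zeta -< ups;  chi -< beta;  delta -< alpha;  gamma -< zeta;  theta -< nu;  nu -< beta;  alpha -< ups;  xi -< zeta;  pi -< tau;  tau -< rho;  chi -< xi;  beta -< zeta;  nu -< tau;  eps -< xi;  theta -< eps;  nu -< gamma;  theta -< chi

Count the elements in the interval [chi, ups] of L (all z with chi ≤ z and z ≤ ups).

7

The interval [chi, ups] = {alpha, beta, chi, rho, ups, xi, zeta}, which has 7 elements.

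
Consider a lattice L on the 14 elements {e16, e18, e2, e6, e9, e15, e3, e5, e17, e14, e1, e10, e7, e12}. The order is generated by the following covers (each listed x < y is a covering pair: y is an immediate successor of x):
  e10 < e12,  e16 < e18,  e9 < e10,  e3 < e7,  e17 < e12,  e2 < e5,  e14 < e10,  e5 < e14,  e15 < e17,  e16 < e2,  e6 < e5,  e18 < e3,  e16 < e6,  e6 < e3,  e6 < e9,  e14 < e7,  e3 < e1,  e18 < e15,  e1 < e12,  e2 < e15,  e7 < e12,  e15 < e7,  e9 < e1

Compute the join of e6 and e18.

e3

Common upper bounds of {e6, e18}: e1, e12, e3, e7.
The least among these is e3.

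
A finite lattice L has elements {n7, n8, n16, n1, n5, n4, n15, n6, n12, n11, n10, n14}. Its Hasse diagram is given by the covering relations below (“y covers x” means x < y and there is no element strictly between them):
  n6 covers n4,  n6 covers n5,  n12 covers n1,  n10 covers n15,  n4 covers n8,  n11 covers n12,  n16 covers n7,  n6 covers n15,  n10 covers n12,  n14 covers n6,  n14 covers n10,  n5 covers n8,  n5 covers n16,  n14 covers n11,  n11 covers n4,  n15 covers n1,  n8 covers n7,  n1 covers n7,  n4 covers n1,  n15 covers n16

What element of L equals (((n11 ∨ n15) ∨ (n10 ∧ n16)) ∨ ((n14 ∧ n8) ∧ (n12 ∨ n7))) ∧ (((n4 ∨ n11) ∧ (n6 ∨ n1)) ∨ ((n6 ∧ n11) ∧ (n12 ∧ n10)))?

n11 ∨ n15 = n14
n10 ∧ n16 = n16
n14 ∨ n16 = n14
n14 ∧ n8 = n8
n12 ∨ n7 = n12
n8 ∧ n12 = n7
n14 ∨ n7 = n14
n4 ∨ n11 = n11
n6 ∨ n1 = n6
n11 ∧ n6 = n4
n6 ∧ n11 = n4
n12 ∧ n10 = n12
n4 ∧ n12 = n1
n4 ∨ n1 = n4
n14 ∧ n4 = n4

n4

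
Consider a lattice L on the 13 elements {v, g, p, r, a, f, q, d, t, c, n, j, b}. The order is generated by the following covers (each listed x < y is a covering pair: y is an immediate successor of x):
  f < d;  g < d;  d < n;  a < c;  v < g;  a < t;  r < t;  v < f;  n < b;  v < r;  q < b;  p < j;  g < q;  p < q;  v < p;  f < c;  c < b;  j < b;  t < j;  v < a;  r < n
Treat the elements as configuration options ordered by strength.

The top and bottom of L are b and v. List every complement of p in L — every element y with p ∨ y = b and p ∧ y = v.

Need y with p ∨ y = b and p ∧ y = v.
Checking each element gives: c, d, f, n.

c, d, f, n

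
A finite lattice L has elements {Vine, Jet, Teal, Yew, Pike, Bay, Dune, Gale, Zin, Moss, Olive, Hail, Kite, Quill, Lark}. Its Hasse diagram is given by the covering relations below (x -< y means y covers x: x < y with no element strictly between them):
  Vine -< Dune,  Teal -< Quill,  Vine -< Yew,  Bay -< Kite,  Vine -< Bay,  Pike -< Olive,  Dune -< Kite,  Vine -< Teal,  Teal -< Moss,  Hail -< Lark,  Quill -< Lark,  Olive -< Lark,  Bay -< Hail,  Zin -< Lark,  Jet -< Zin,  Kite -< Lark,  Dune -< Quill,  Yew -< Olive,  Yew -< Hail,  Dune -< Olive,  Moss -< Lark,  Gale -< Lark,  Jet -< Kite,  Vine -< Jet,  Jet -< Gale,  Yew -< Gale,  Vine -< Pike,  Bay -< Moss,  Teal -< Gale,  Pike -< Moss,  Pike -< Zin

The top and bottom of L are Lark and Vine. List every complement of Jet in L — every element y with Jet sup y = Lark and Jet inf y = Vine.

Need y with Jet ∨ y = Lark and Jet ∧ y = Vine.
Checking each element gives: Hail, Moss, Olive, Quill.

Hail, Moss, Olive, Quill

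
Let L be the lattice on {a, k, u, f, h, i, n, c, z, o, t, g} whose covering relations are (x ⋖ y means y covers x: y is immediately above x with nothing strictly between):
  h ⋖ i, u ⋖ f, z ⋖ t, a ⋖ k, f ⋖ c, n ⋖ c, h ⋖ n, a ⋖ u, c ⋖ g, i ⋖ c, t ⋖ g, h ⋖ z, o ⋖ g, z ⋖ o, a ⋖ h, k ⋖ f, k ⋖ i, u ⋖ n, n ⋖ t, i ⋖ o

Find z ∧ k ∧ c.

a

Common lower bounds of {z, k, c}: a.
The greatest among these is a.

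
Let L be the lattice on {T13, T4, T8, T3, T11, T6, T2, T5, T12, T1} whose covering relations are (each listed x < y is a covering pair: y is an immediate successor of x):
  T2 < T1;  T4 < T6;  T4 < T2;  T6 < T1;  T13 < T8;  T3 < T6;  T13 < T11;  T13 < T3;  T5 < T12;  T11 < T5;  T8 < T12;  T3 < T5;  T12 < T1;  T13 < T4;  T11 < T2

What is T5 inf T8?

T13

Common lower bounds of {T5, T8}: T13.
The greatest among these is T13.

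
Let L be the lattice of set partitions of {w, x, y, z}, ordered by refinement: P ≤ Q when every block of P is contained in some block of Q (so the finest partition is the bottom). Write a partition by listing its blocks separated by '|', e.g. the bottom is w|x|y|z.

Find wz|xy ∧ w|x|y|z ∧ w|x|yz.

w|x|y|z

Common lower bounds of {wz|xy, w|x|y|z, w|x|yz}: w|x|y|z.
The greatest among these is w|x|y|z.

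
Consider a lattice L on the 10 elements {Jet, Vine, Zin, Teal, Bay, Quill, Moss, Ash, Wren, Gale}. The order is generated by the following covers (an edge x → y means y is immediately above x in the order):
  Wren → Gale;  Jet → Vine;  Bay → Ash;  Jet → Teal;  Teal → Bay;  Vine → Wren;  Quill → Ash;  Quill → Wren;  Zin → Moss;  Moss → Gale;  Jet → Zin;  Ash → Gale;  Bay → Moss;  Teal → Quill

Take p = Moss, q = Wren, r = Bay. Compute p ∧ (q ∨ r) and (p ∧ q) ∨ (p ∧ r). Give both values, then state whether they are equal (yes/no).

Moss; Bay; no

q ∨ r = Gale, so p ∧ (q ∨ r) = Moss ∧ Gale = Moss.
p ∧ q = Teal and p ∧ r = Bay, so (p ∧ q) ∨ (p ∧ r) = Teal ∨ Bay = Bay.
Equal: no.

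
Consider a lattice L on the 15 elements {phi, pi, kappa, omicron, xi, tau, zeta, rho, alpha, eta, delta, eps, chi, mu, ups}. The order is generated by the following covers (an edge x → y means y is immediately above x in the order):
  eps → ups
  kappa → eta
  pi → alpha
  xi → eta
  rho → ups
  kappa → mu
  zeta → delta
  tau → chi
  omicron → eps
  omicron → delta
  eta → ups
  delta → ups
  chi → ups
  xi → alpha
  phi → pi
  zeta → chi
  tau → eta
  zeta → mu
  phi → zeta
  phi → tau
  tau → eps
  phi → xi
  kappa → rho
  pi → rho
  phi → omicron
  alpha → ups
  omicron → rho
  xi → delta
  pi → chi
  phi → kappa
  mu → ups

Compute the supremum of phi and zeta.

Common upper bounds of {phi, zeta}: chi, delta, mu, ups, zeta.
The least among these is zeta.

zeta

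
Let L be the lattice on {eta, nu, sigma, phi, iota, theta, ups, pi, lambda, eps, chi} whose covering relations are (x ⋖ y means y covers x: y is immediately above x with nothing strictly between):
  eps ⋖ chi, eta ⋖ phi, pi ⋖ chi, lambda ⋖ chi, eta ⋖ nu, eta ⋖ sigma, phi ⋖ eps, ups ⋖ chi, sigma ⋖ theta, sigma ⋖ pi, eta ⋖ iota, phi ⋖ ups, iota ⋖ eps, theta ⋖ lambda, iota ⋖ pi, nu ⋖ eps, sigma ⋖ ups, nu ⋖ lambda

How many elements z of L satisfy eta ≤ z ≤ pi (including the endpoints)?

4

The interval [eta, pi] = {eta, iota, pi, sigma}, which has 4 elements.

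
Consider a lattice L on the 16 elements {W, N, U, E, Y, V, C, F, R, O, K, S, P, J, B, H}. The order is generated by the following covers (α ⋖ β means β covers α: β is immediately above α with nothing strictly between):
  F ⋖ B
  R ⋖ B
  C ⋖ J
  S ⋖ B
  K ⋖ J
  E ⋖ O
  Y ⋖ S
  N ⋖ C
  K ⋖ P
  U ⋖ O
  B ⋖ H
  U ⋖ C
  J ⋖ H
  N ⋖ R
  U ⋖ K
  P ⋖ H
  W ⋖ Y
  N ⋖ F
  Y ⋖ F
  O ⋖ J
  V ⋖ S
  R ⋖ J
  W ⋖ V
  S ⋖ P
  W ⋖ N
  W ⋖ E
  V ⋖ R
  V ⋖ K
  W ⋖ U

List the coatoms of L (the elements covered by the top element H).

The coatoms are exactly the elements covered by H: B, J, P.

B, J, P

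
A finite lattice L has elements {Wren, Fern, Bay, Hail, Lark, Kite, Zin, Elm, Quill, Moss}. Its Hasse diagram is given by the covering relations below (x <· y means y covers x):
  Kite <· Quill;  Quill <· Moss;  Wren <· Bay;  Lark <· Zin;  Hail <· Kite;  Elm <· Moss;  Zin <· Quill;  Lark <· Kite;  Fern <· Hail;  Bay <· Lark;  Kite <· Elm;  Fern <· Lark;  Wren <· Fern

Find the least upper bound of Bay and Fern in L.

Lark

Common upper bounds of {Bay, Fern}: Elm, Kite, Lark, Moss, Quill, Zin.
The least among these is Lark.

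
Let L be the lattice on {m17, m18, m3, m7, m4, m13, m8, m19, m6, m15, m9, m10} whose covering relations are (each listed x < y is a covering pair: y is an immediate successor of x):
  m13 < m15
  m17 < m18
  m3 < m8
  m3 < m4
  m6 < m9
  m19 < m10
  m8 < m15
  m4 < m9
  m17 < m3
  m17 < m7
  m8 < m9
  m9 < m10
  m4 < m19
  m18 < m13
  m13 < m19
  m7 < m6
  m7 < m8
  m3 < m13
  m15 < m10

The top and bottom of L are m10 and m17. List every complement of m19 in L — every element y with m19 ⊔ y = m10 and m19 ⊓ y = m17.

m6, m7

Need y with m19 ∨ y = m10 and m19 ∧ y = m17.
Checking each element gives: m6, m7.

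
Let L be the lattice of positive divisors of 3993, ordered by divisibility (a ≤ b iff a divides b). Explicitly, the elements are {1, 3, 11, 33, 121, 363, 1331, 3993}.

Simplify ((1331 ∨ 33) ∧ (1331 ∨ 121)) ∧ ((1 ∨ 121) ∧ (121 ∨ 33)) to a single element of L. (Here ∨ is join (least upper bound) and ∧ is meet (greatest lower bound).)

1331 ∨ 33 = 3993
1331 ∨ 121 = 1331
3993 ∧ 1331 = 1331
1 ∨ 121 = 121
121 ∨ 33 = 363
121 ∧ 363 = 121
1331 ∧ 121 = 121

121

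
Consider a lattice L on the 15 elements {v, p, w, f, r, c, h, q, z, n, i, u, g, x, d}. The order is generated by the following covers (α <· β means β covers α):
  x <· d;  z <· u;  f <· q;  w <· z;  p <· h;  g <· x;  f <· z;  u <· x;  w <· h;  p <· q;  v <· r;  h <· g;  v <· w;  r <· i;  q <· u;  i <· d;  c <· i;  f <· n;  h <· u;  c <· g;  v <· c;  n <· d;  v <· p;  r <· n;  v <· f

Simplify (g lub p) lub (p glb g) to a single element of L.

g ∨ p = g
p ∧ g = p
g ∨ p = g

g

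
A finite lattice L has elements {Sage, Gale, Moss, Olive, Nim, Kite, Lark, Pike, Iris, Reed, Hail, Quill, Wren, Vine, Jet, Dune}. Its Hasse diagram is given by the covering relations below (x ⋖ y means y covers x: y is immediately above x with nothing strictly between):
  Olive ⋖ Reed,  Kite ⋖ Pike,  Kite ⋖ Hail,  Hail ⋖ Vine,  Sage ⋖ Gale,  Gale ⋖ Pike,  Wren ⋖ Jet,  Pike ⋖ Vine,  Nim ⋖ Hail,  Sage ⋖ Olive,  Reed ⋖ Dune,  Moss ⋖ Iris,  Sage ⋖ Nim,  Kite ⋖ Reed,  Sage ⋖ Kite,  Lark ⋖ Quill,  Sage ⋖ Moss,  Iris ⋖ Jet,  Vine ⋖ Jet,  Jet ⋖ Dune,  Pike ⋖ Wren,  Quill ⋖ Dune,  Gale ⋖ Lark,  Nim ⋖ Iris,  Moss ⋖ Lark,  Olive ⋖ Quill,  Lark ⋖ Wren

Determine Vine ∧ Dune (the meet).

Common lower bounds of {Vine, Dune}: Gale, Hail, Kite, Nim, Pike, Sage, Vine.
The greatest among these is Vine.

Vine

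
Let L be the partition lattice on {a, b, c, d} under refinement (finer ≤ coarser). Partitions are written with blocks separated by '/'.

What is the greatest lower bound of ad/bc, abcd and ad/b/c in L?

ad/b/c

Common lower bounds of {ad/bc, abcd, ad/b/c}: a/b/c/d, ad/b/c.
The greatest among these is ad/b/c.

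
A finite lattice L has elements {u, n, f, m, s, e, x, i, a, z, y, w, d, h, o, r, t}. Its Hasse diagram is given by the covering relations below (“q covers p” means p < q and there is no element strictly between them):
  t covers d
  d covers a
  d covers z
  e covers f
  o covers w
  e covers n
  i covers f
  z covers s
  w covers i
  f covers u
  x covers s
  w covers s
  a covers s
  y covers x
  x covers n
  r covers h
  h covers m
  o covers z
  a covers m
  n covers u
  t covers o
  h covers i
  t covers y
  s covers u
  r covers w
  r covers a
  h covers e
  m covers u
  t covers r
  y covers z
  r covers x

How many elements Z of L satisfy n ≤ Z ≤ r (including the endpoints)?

5

The interval [n, r] = {e, h, n, r, x}, which has 5 elements.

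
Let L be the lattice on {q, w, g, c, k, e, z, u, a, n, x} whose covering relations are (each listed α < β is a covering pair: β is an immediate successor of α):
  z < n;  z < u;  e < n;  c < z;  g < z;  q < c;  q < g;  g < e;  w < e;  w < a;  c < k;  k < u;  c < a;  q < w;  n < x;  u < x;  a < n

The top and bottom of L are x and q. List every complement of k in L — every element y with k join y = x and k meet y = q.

Need y with k ∨ y = x and k ∧ y = q.
Checking each element gives: e, w.

e, w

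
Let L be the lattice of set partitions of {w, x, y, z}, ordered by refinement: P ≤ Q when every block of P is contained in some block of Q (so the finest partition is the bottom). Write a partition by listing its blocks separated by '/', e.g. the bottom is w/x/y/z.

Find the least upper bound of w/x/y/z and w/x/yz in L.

The join of w/x/y/z and w/x/yz merges any blocks that overlap across the partitions, giving w/x/yz.

w/x/yz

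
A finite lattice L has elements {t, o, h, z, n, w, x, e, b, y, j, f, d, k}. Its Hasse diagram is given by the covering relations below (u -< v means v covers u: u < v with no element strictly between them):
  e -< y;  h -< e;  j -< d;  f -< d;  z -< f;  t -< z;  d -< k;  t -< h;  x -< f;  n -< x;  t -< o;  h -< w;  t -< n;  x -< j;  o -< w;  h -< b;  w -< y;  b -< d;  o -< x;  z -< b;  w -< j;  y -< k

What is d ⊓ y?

w

Common lower bounds of {d, y}: h, o, t, w.
The greatest among these is w.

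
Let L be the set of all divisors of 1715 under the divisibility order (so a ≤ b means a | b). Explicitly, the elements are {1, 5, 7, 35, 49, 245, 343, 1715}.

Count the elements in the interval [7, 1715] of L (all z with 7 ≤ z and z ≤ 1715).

The interval [7, 1715] = {1715, 245, 343, 35, 49, 7}, which has 6 elements.

6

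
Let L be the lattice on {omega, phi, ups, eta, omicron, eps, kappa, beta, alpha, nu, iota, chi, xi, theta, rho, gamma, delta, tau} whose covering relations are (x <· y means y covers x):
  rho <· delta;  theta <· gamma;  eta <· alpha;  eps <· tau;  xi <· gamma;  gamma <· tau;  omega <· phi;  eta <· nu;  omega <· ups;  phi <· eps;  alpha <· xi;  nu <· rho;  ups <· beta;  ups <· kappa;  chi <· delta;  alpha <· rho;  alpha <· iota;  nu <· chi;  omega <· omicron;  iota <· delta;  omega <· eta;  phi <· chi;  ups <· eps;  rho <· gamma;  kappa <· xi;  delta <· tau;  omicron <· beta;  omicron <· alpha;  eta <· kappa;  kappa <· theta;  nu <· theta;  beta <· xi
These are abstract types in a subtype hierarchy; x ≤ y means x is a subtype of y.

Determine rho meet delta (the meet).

Common lower bounds of {rho, delta}: alpha, eta, nu, omega, omicron, rho.
The greatest among these is rho.

rho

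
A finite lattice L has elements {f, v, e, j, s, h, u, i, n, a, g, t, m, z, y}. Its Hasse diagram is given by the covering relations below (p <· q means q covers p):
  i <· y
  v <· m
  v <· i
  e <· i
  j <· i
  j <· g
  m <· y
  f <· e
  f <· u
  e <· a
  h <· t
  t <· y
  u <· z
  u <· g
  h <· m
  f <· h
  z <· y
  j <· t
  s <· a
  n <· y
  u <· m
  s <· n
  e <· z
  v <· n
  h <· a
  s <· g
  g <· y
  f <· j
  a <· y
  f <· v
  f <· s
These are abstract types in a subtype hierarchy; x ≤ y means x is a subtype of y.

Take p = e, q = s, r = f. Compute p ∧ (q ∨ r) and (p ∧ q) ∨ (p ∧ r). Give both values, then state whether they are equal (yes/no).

q ∨ r = s, so p ∧ (q ∨ r) = e ∧ s = f.
p ∧ q = f and p ∧ r = f, so (p ∧ q) ∨ (p ∧ r) = f ∨ f = f.
Equal: yes.

f; f; yes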